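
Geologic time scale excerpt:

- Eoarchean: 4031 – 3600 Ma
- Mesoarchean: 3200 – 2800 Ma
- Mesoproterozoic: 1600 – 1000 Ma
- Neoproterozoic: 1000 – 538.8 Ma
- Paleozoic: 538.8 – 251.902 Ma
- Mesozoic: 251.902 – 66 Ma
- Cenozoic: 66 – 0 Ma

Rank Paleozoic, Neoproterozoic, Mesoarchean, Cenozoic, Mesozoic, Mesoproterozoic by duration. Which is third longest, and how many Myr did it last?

Durations: Paleozoic 286.898; Neoproterozoic 461.2; Mesoarchean 400; Cenozoic 66; Mesozoic 185.902; Mesoproterozoic 600 Myr.
Sorted longest-first: Mesoproterozoic (600), Neoproterozoic (461.2), Mesoarchean (400), Paleozoic (286.898), Mesozoic (185.902), Cenozoic (66).
The third longest is Mesoarchean at 400 Myr.

Mesoarchean, 400 million years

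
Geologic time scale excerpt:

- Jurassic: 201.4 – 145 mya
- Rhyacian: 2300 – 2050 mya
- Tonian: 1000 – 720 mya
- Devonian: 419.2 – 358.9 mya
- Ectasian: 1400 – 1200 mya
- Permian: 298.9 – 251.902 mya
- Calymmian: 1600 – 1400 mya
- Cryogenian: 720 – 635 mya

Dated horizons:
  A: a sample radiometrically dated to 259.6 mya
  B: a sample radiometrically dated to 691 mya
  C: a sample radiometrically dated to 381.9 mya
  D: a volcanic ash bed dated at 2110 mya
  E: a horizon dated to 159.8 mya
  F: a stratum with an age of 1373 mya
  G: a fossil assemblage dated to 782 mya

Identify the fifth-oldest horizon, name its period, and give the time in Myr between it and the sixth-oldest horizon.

Larger Ma means older, so oldest first: D 2110 > F 1373 > G 782 > B 691 > C 381.9 > A 259.6 > E 159.8.
Counting 5 along gives C (381.9 Ma); the excerpt puts that inside the Devonian, 419.2–358.9 Ma.
Next in line is A (259.6 Ma), and 381.9 − 259.6 = 122.3 Myr.

C, in the Devonian; 122.3 million years to A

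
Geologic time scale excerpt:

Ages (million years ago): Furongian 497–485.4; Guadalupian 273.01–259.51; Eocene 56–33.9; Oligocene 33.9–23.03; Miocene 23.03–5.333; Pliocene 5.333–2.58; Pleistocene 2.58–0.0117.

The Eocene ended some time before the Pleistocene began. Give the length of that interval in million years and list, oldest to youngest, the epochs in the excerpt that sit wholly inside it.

31.32 million years; Oligocene, Miocene, Pliocene

End of Eocene = 33.9 Ma; start of Pleistocene = 2.58 Ma.
Gap = 33.9 − 2.58 = 31.32 Myr.
Epochs wholly inside 33.9–2.58 Ma: Oligocene (33.9–23.03), Miocene (23.03–5.333), Pliocene (5.333–2.58).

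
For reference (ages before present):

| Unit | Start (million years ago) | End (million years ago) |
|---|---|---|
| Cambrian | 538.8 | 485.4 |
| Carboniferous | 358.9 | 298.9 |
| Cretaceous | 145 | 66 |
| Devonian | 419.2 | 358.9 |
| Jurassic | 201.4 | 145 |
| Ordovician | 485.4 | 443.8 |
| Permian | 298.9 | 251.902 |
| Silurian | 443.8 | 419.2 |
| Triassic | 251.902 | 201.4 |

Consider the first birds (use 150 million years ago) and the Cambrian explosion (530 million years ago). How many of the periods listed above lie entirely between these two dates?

6

The older date is 530 Ma and the younger is 150 Ma.
Periods with start < 530 and end > 150 Ma: Ordovician (485.4–443.8), Silurian (443.8–419.2), Devonian (419.2–358.9), Carboniferous (358.9–298.9), Permian (298.9–251.902), Triassic (251.902–201.4).
That is 6 complete periods.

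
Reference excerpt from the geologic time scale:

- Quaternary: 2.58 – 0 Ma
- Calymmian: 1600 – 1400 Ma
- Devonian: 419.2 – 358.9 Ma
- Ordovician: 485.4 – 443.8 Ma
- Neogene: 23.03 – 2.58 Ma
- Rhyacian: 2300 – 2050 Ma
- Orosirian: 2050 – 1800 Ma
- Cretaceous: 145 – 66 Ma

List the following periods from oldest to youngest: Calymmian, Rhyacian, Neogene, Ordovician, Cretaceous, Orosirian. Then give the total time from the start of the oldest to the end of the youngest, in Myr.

Rhyacian → Orosirian → Calymmian → Ordovician → Cretaceous → Neogene; total span 2297.42 Myr

From the excerpt: Calymmian 1600–1400; Rhyacian 2300–2050; Neogene 23.03–2.58; Ordovician 485.4–443.8; Cretaceous 145–66; Orosirian 2050–1800 (Ma).
Larger Ma is earlier, so the oldest is Rhyacian and the youngest is Neogene; oldest to youngest: Rhyacian, Orosirian, Calymmian, Ordovician, Cretaceous, Neogene.
Oldest start 2300 minus youngest end 2.58 gives 2297.42 Myr overall.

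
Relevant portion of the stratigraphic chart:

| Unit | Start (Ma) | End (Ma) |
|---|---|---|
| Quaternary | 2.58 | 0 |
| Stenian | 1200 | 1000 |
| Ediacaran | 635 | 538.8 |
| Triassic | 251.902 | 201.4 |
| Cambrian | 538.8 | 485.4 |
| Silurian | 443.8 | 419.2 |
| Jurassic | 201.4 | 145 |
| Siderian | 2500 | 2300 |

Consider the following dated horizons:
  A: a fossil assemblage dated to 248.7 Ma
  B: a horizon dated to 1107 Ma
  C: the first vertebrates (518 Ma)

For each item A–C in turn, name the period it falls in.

Match each age against the start–end ranges in the excerpt: A = 248.7 Ma → Triassic (251.902–201.4); B = 1107 Ma → Stenian (1200–1000); C = 518 Ma → Cambrian (538.8–485.4).

A — Triassic; B — Stenian; C — Cambrian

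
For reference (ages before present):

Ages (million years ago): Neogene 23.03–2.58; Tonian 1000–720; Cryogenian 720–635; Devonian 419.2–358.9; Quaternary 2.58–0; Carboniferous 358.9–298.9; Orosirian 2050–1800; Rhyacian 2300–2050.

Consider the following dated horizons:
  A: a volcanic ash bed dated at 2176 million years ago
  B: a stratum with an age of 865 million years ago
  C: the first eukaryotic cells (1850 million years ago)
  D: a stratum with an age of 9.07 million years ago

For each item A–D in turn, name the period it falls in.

Match each age against the start–end ranges in the excerpt: A = 2176 Ma → Rhyacian (2300–2050); B = 865 Ma → Tonian (1000–720); C = 1850 Ma → Orosirian (2050–1800); D = 9.07 Ma → Neogene (23.03–2.58).

A — Rhyacian; B — Tonian; C — Orosirian; D — Neogene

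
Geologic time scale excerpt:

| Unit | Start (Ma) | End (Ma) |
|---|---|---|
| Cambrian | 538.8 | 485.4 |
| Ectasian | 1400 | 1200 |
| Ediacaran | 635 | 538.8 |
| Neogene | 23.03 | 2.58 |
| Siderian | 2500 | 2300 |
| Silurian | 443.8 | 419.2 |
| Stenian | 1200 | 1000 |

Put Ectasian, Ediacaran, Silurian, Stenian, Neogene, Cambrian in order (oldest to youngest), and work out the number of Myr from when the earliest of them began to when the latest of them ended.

From the excerpt: Ectasian 1400–1200; Ediacaran 635–538.8; Silurian 443.8–419.2; Stenian 1200–1000; Neogene 23.03–2.58; Cambrian 538.8–485.4 (Ma).
Larger Ma is earlier, so the oldest is Ectasian and the youngest is Neogene; oldest to youngest: Ectasian, Stenian, Ediacaran, Cambrian, Silurian, Neogene.
Oldest start 1400 minus youngest end 2.58 gives 1397.42 Myr overall.

Ectasian → Stenian → Ediacaran → Cambrian → Silurian → Neogene; total span 1397.42 Myr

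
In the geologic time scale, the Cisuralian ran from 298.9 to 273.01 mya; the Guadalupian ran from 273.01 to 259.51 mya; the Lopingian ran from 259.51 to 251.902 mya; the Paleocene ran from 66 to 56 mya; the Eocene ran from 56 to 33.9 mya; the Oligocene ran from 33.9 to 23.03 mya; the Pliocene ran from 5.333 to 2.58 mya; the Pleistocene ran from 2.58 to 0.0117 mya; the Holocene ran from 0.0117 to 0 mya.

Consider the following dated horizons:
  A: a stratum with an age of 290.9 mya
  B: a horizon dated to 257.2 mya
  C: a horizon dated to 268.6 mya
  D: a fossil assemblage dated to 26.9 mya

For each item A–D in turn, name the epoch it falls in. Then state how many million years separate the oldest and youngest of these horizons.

A: 290.9 Ma lies in 298.9–273.01 Ma, so Cisuralian.
B: 257.2 Ma lies in 259.51–251.902 Ma, so Lopingian.
C: 268.6 Ma lies in 273.01–259.51 Ma, so Guadalupian.
D: 26.9 Ma lies in 33.9–23.03 Ma, so Oligocene.
Oldest = 290.9 Ma, youngest = 26.9 Ma → span 264 Myr.

A — Cisuralian; B — Lopingian; C — Guadalupian; D — Oligocene; span 264 million years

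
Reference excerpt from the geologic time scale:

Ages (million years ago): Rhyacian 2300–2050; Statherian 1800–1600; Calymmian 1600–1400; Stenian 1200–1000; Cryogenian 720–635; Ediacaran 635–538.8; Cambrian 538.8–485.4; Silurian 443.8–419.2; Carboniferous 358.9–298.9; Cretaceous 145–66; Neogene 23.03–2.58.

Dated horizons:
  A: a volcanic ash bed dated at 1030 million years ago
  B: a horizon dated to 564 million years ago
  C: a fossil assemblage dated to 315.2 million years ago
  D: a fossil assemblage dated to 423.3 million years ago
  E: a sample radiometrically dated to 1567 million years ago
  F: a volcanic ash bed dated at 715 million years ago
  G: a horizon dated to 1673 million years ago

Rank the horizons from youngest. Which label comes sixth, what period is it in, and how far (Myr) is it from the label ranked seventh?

Sorted youngest-first by Ma: C (315.2), D (423.3), B (564), F (715), A (1030), E (1567), G (1673).
The sixth youngest is E at 1567 Ma, which lies in 1600–1400 Ma: the Calymmian.
The seventh youngest is G at 1673 Ma; separation = |1567 − 1673| = 106 Myr.

E, in the Calymmian; 106 million years to G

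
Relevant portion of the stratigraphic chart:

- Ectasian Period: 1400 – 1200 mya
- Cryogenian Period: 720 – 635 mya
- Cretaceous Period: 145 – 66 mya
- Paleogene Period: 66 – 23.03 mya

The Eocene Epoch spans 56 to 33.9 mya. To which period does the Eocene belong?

The Eocene (56–33.9 Ma) lies entirely within 66–23.03 Ma, the Paleogene Period.

Paleogene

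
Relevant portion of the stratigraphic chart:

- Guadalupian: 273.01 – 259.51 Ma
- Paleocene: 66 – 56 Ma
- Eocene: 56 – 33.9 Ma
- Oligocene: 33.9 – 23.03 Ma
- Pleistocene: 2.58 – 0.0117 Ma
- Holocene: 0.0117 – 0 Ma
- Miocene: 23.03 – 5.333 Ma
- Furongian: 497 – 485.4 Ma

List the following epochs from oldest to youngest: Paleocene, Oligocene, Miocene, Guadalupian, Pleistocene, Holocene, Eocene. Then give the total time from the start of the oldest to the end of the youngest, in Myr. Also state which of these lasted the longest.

From the excerpt: Paleocene 66–56; Oligocene 33.9–23.03; Miocene 23.03–5.333; Guadalupian 273.01–259.51; Pleistocene 2.58–0.0117; Holocene 0.0117–0; Eocene 56–33.9 (Ma).
Larger Ma is earlier, so the oldest is Guadalupian and the youngest is Holocene; oldest to youngest: Guadalupian, Paleocene, Eocene, Oligocene, Miocene, Pleistocene, Holocene.
Oldest start 273.01 minus youngest end 0 gives 273.01 Myr overall.
Individual lengths (start − end): Paleocene 10; Eocene 22.1; Oligocene 10.87; Miocene 17.697; Holocene 0.0117; Guadalupian 13.5; Pleistocene 2.5683. The largest is Eocene at 22.1 Myr.

Guadalupian → Paleocene → Eocene → Oligocene → Miocene → Pleistocene → Holocene; total span 273.01 Myr; longest is Eocene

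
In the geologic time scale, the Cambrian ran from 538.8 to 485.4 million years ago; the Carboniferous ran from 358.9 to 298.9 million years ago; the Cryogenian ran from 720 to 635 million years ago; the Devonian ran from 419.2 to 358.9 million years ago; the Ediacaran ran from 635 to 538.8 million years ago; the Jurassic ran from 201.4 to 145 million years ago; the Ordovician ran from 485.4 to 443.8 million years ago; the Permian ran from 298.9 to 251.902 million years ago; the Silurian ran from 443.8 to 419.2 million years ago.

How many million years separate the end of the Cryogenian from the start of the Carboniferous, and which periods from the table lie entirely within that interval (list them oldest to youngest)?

276.1 million years; Ediacaran, Cambrian, Ordovician, Silurian, Devonian

The Cryogenian closes at 635 Ma and the Carboniferous opens at 358.9 Ma, so the interval is 635 − 358.9 = 276.1 Myr.
A period fits inside if it starts at or after 635 Ma and ends at or before 358.9 Ma; oldest first that gives Ediacaran, Cambrian, Ordovician, Silurian, Devonian.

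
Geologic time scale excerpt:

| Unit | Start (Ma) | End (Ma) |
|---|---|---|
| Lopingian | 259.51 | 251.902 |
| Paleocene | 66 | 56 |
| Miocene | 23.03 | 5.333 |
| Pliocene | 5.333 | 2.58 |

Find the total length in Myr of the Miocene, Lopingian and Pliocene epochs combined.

Each duration: Miocene = 17.697; Lopingian = 7.608; Pliocene = 2.753.
Sum: 17.697 + 7.608 + 2.753 = 28.058 Myr.

28.058 million years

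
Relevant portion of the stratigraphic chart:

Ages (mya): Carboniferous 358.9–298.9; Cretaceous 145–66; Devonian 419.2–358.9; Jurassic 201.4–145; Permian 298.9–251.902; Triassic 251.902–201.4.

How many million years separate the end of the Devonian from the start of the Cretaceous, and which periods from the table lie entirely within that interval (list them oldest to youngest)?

213.9 million years; Carboniferous, Permian, Triassic, Jurassic

The Devonian closes at 358.9 Ma and the Cretaceous opens at 145 Ma, so the interval is 358.9 − 145 = 213.9 Myr.
A period fits inside if it starts at or after 358.9 Ma and ends at or before 145 Ma; oldest first that gives Carboniferous, Permian, Triassic, Jurassic.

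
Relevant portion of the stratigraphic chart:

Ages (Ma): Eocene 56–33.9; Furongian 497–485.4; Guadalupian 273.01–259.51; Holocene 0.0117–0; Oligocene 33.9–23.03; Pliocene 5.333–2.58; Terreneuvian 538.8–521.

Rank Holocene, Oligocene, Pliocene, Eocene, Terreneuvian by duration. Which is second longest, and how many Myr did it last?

Durations: Holocene 0.0117; Oligocene 10.87; Pliocene 2.753; Eocene 22.1; Terreneuvian 17.8 Myr.
Sorted longest-first: Eocene (22.1), Terreneuvian (17.8), Oligocene (10.87), Pliocene (2.753), Holocene (0.0117).
The second longest is Terreneuvian at 17.8 Myr.

Terreneuvian, 17.8 million years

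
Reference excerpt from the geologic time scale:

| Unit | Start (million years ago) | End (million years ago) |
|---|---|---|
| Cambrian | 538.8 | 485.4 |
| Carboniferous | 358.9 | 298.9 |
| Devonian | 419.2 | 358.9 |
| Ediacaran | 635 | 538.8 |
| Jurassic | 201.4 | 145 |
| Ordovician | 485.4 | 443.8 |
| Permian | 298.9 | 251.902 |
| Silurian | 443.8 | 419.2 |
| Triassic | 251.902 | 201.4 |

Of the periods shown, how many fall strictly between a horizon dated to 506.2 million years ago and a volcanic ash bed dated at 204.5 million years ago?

5

506.2 Ma sits inside the Cambrian (538.8–485.4) and 204.5 Ma inside the Triassic (251.902–201.4); neither of those is wholly between the two dates.
The listed periods lying completely between them are Ordovician, Silurian, Devonian, Carboniferous, Permian — 5 in all.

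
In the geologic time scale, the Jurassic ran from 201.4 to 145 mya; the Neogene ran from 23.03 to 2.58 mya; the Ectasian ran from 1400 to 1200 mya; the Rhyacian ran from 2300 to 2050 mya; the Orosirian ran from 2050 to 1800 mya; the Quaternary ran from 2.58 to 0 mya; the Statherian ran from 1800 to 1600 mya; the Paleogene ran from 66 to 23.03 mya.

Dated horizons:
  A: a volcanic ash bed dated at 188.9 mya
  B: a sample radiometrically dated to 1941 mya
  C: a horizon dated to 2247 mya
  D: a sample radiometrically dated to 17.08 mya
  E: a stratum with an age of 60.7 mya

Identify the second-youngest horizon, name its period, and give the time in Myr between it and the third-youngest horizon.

E, in the Paleogene; 128.2 million years to A

Smaller Ma means younger, so youngest first: D 17.08 < E 60.7 < A 188.9 < B 1941 < C 2247.
Counting 2 along gives E (60.7 Ma); the excerpt puts that inside the Paleogene, 66–23.03 Ma.
Next in line is A (188.9 Ma), and 188.9 − 60.7 = 128.2 Myr.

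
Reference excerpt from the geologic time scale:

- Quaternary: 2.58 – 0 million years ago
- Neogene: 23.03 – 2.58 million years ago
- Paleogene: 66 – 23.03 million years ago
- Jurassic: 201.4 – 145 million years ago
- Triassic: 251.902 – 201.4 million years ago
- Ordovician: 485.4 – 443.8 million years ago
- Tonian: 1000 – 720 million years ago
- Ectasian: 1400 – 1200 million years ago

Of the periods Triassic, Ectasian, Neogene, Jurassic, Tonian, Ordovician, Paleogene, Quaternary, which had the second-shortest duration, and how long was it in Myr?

Durations: Triassic 50.502; Ectasian 200; Neogene 20.45; Jurassic 56.4; Tonian 280; Ordovician 41.6; Paleogene 42.97; Quaternary 2.58 Myr.
Sorted shortest-first: Quaternary (2.58), Neogene (20.45), Ordovician (41.6), Paleogene (42.97), Triassic (50.502), Jurassic (56.4), Ectasian (200), Tonian (280).
The second shortest is Neogene at 20.45 Myr.

Neogene, 20.45 million years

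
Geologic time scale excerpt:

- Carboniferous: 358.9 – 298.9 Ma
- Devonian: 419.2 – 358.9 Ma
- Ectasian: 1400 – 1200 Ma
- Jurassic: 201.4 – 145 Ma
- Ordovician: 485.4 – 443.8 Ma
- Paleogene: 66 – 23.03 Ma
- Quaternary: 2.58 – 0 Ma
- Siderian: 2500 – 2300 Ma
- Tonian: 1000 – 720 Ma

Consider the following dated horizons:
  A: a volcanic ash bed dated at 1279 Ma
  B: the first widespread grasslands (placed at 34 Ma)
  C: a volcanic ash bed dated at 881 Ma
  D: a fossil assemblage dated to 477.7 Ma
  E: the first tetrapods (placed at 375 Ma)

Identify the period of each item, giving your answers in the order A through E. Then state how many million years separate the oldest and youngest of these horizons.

A: 1279 Ma lies in 1400–1200 Ma, so Ectasian.
B: 34 Ma lies in 66–23.03 Ma, so Paleogene.
C: 881 Ma lies in 1000–720 Ma, so Tonian.
D: 477.7 Ma lies in 485.4–443.8 Ma, so Ordovician.
E: 375 Ma lies in 419.2–358.9 Ma, so Devonian.
Oldest = 1279 Ma, youngest = 34 Ma → span 1245 Myr.

A — Ectasian; B — Paleogene; C — Tonian; D — Ordovician; E — Devonian; span 1245 million years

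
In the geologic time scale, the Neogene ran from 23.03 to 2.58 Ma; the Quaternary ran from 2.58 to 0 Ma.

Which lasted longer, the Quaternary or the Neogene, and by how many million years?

Quaternary: 2.58 − 0 = 2.58 Myr.
Neogene: 23.03 − 2.58 = 20.45 Myr.
Difference: 20.45 − 2.58 = 17.87 Myr, so the Neogene was longer.

Neogene, by 17.87 million years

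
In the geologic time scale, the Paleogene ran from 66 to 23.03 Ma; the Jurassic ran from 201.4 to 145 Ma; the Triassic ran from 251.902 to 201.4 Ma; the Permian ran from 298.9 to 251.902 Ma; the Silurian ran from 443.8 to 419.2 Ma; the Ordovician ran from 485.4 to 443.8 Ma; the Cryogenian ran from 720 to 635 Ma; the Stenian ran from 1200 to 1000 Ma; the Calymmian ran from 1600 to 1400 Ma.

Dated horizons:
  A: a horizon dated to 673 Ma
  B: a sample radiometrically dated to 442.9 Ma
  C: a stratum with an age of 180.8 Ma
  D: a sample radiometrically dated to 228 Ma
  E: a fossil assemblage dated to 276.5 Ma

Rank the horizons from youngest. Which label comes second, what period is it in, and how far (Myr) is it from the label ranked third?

D, in the Triassic; 48.5 million years to E

Sorted youngest-first by Ma: C (180.8), D (228), E (276.5), B (442.9), A (673).
The second youngest is D at 228 Ma, which lies in 251.902–201.4 Ma: the Triassic.
The third youngest is E at 276.5 Ma; separation = |228 − 276.5| = 48.5 Myr.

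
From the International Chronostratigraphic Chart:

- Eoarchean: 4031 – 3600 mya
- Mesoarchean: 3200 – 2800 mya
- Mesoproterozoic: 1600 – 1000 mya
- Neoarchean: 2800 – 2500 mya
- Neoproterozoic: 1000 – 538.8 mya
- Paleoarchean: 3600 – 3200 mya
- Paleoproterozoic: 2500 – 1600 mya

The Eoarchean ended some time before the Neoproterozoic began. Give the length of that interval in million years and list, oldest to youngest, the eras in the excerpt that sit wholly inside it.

2600 million years; Paleoarchean, Mesoarchean, Neoarchean, Paleoproterozoic, Mesoproterozoic

End of Eoarchean = 3600 Ma; start of Neoproterozoic = 1000 Ma.
Gap = 3600 − 1000 = 2600 Myr.
Eras wholly inside 3600–1000 Ma: Paleoarchean (3600–3200), Mesoarchean (3200–2800), Neoarchean (2800–2500), Paleoproterozoic (2500–1600), Mesoproterozoic (1600–1000).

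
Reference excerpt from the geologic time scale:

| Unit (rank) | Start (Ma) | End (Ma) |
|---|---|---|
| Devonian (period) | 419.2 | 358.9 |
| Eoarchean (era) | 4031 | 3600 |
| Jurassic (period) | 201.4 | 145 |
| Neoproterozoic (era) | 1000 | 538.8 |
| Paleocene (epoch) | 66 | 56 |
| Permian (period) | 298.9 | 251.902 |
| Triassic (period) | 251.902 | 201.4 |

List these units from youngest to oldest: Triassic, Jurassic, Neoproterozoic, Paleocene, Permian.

Paleocene → Jurassic → Triassic → Permian → Neoproterozoic

Sorting by start age (ascending Ma, since larger Ma = older): Paleocene start 66, Jurassic start 201.4, Triassic start 251.902, Permian start 298.9, Neoproterozoic start 1000.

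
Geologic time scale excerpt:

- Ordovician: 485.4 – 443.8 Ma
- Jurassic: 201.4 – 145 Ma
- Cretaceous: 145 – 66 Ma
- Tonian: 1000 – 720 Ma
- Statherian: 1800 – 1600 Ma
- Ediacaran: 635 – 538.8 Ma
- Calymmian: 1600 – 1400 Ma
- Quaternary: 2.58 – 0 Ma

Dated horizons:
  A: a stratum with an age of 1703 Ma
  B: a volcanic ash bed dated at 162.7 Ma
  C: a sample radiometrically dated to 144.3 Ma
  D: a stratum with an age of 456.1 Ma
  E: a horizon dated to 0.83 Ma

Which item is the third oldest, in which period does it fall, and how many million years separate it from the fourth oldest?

Larger Ma means older, so oldest first: A 1703 > D 456.1 > B 162.7 > C 144.3 > E 0.83.
Counting 3 along gives B (162.7 Ma); the excerpt puts that inside the Jurassic, 201.4–145 Ma.
Next in line is C (144.3 Ma), and 162.7 − 144.3 = 18.4 Myr.

B, in the Jurassic; 18.4 million years to C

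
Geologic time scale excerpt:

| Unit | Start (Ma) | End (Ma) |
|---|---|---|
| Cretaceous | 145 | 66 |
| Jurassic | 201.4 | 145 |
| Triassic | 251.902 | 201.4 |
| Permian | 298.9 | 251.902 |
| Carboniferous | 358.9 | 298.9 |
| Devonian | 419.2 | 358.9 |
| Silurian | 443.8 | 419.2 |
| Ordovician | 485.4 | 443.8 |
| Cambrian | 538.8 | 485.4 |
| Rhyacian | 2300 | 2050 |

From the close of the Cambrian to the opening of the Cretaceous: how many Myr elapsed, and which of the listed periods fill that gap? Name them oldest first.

340.4 million years; Ordovician, Silurian, Devonian, Carboniferous, Permian, Triassic, Jurassic

End of Cambrian = 485.4 Ma; start of Cretaceous = 145 Ma.
Gap = 485.4 − 145 = 340.4 Myr.
Periods wholly inside 485.4–145 Ma: Ordovician (485.4–443.8), Silurian (443.8–419.2), Devonian (419.2–358.9), Carboniferous (358.9–298.9), Permian (298.9–251.902), Triassic (251.902–201.4), Jurassic (201.4–145).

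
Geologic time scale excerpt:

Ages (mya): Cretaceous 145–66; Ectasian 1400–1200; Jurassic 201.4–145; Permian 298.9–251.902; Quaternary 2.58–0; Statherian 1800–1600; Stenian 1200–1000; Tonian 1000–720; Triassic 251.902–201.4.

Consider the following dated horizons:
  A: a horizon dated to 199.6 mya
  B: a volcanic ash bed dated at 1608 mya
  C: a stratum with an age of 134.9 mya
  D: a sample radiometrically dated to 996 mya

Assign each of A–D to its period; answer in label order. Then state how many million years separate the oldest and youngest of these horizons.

A — Jurassic; B — Statherian; C — Cretaceous; D — Tonian; span 1473.1 million years

A: 199.6 Ma lies in 201.4–145 Ma, so Jurassic.
B: 1608 Ma lies in 1800–1600 Ma, so Statherian.
C: 134.9 Ma lies in 145–66 Ma, so Cretaceous.
D: 996 Ma lies in 1000–720 Ma, so Tonian.
Oldest = 1608 Ma, youngest = 134.9 Ma → span 1473.1 Myr.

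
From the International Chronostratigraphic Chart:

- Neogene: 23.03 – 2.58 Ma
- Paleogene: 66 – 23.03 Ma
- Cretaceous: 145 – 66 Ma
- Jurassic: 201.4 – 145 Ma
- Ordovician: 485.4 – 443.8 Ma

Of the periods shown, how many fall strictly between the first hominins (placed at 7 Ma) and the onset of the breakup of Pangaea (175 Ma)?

175 Ma sits inside the Jurassic (201.4–145) and 7 Ma inside the Neogene (23.03–2.58); neither of those is wholly between the two dates.
The listed periods lying completely between them are Cretaceous, Paleogene — 2 in all.

2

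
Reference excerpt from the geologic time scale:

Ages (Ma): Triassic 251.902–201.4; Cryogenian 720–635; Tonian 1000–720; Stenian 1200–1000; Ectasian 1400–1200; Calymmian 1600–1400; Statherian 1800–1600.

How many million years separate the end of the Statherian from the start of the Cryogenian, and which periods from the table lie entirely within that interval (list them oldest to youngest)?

End of Statherian = 1600 Ma; start of Cryogenian = 720 Ma.
Gap = 1600 − 720 = 880 Myr.
Periods wholly inside 1600–720 Ma: Calymmian (1600–1400), Ectasian (1400–1200), Stenian (1200–1000), Tonian (1000–720).

880 million years; Calymmian, Ectasian, Stenian, Tonian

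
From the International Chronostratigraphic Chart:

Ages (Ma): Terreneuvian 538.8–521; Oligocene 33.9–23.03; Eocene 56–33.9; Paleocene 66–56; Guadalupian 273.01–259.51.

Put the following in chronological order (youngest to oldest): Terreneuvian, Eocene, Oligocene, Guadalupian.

Read off each span (Ma): Terreneuvian 538.8–521; Eocene 56–33.9; Oligocene 33.9–23.03; Guadalupian 273.01–259.51.
Larger Ma is older, so oldest→youngest is Terreneuvian, Guadalupian, Eocene, Oligocene; reverse it for youngest→oldest.

Oligocene, Eocene, Guadalupian, Terreneuvian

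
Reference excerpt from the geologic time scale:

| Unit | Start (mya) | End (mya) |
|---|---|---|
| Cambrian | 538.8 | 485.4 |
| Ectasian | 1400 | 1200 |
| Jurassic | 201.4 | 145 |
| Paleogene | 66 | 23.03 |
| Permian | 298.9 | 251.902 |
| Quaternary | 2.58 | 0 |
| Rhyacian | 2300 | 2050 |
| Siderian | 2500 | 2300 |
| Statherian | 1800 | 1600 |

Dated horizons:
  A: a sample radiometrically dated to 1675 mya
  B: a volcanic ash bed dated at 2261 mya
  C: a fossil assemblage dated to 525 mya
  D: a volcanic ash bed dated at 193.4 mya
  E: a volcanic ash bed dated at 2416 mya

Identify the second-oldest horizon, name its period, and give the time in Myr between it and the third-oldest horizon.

Sorted oldest-first by Ma: E (2416), B (2261), A (1675), C (525), D (193.4).
The second oldest is B at 2261 Ma, which lies in 2300–2050 Ma: the Rhyacian.
The third oldest is A at 1675 Ma; separation = |2261 − 1675| = 586 Myr.

B, in the Rhyacian; 586 million years to A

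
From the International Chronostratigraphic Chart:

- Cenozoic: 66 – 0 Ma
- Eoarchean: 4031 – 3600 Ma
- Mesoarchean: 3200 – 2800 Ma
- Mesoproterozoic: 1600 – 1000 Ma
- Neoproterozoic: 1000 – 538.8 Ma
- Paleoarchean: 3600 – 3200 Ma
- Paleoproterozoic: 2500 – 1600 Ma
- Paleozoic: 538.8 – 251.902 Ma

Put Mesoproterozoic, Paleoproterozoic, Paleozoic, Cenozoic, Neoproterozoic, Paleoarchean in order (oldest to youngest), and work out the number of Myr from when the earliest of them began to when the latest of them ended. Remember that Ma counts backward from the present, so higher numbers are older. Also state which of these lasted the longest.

Start ages (Ma): Paleoarchean 3600, Paleoproterozoic 2500, Mesoproterozoic 1600, Neoproterozoic 1000, Paleozoic 538.8, Cenozoic 66.
Ordered oldest to youngest: Paleoarchean, Paleoproterozoic, Mesoproterozoic, Neoproterozoic, Paleozoic, Cenozoic.
Span = 3600 − 0 = 3600 Myr.
Durations: Paleozoic 286.898, Cenozoic 66, Paleoarchean 400, Paleoproterozoic 900, Mesoproterozoic 600, Neoproterozoic 461.2 → longest is Paleoproterozoic (900 Myr).

Paleoarchean, Paleoproterozoic, Mesoproterozoic, Neoproterozoic, Paleozoic, Cenozoic; total span 3600 Myr; longest is Paleoproterozoic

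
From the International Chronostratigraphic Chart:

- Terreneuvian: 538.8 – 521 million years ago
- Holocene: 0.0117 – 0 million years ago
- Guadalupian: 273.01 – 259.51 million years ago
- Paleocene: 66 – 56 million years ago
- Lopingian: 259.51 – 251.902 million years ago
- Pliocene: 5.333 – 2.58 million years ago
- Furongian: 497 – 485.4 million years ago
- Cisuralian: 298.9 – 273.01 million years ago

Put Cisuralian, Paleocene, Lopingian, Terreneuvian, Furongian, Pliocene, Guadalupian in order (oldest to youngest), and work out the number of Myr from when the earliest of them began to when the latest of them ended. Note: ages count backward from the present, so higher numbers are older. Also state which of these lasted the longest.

From the excerpt: Cisuralian 298.9–273.01; Paleocene 66–56; Lopingian 259.51–251.902; Terreneuvian 538.8–521; Furongian 497–485.4; Pliocene 5.333–2.58; Guadalupian 273.01–259.51 (Ma).
Larger Ma is earlier, so the oldest is Terreneuvian and the youngest is Pliocene; oldest to youngest: Terreneuvian, Furongian, Cisuralian, Guadalupian, Lopingian, Paleocene, Pliocene.
Oldest start 538.8 minus youngest end 2.58 gives 536.22 Myr overall.
Individual lengths (start − end): Terreneuvian 17.8; Guadalupian 13.5; Pliocene 2.753; Paleocene 10; Furongian 11.6; Lopingian 7.608; Cisuralian 25.89. The largest is Cisuralian at 25.89 Myr.

Terreneuvian → Furongian → Cisuralian → Guadalupian → Lopingian → Paleocene → Pliocene; total span 536.22 Myr; longest is Cisuralian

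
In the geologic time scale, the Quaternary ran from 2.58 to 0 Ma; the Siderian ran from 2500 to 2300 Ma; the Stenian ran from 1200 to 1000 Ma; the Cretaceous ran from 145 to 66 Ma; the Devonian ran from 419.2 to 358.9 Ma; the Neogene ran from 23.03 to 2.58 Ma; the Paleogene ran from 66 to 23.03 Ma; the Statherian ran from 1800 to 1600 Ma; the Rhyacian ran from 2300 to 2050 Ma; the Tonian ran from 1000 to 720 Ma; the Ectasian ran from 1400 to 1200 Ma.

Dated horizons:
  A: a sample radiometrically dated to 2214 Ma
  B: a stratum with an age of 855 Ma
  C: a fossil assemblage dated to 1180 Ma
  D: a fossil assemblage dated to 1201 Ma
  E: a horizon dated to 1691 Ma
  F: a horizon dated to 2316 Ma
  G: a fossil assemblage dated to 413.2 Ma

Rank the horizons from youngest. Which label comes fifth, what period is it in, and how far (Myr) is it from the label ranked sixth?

E, in the Statherian; 523 million years to A

Smaller Ma means younger, so youngest first: G 413.2 < B 855 < C 1180 < D 1201 < E 1691 < A 2214 < F 2316.
Counting 5 along gives E (1691 Ma); the excerpt puts that inside the Statherian, 1800–1600 Ma.
Next in line is A (2214 Ma), and 2214 − 1691 = 523 Myr.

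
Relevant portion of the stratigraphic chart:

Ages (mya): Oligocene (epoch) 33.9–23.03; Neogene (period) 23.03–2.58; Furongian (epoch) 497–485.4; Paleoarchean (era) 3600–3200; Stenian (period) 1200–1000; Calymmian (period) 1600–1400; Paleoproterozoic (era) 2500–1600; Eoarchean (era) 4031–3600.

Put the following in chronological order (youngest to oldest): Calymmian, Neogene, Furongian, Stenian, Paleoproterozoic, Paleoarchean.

Neogene → Furongian → Stenian → Calymmian → Paleoproterozoic → Paleoarchean

The oldest of these is Paleoarchean (starts 3600 Ma) and the youngest is Neogene (ends 2.58 Ma).
In between, by decreasing start age: Paleoproterozoic (2500), Calymmian (1600), Stenian (1200), Furongian (497).
Listing youngest first means reversing that sequence.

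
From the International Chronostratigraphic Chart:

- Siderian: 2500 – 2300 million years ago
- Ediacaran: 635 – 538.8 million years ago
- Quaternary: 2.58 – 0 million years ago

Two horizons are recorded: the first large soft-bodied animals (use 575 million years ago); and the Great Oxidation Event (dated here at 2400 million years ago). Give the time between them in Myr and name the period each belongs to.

1825 million years apart; the first in the Ediacaran, the second in the Siderian

Elapsed time: 2400 − 575 = 1825 Myr.
575 Ma lies within 635–538.8 Ma: Ediacaran.
2400 Ma lies within 2500–2300 Ma: Siderian.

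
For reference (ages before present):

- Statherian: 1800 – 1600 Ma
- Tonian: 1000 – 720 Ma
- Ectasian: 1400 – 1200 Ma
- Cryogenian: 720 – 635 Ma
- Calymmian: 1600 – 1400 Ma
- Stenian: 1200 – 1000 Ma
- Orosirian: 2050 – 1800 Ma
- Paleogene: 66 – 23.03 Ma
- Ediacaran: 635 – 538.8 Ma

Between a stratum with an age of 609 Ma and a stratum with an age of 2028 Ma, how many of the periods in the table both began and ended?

The older date is 2028 Ma and the younger is 609 Ma.
Periods with start < 2028 and end > 609 Ma: Statherian (1800–1600), Calymmian (1600–1400), Ectasian (1400–1200), Stenian (1200–1000), Tonian (1000–720), Cryogenian (720–635).
That is 6 complete periods.

6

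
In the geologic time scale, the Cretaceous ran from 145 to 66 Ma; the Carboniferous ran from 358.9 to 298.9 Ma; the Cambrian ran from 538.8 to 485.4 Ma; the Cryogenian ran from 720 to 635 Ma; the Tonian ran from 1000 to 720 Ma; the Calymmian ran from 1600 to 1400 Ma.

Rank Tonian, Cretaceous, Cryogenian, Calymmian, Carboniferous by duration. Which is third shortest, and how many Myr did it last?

Cryogenian, 85 million years

Start − end for each: Tonian 1000 − 720 = 280; Cretaceous 145 − 66 = 79; Cryogenian 720 − 635 = 85; Calymmian 1600 − 1400 = 200; Carboniferous 358.9 − 298.9 = 60.
Ranking these from shortest: Carboniferous < Cretaceous < Cryogenian < Calymmian < Tonian.
Position 3 in that ranking is Cryogenian, which lasted 85 Myr.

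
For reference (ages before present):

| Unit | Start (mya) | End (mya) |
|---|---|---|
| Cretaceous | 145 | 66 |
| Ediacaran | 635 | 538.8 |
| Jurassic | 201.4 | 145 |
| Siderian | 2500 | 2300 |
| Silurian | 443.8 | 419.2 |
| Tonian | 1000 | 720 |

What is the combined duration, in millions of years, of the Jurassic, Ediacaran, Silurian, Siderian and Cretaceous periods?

Each duration: Jurassic = 56.4; Ediacaran = 96.2; Silurian = 24.6; Siderian = 200; Cretaceous = 79.
Sum: 56.4 + 96.2 + 24.6 + 200 + 79 = 456.2 Myr.

456.2 million years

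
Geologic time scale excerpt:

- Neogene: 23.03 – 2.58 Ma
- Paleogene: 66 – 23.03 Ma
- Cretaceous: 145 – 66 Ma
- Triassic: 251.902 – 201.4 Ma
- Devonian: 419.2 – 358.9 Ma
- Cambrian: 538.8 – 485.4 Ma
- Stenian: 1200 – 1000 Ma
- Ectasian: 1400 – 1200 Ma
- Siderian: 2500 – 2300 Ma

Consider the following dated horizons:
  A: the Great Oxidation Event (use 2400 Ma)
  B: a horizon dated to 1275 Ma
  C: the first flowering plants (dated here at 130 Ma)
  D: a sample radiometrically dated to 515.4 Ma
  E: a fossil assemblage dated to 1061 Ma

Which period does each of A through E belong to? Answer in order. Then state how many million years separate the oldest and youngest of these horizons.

A — Siderian; B — Ectasian; C — Cretaceous; D — Cambrian; E — Stenian; span 2270 million years

Match each age against the start–end ranges in the excerpt: A = 2400 Ma → Siderian (2500–2300); B = 1275 Ma → Ectasian (1400–1200); C = 130 Ma → Cretaceous (145–66); D = 515.4 Ma → Cambrian (538.8–485.4); E = 1061 Ma → Stenian (1200–1000).
The largest age is 2400 Ma and the smallest is 130 Ma; their difference is 2270 Myr.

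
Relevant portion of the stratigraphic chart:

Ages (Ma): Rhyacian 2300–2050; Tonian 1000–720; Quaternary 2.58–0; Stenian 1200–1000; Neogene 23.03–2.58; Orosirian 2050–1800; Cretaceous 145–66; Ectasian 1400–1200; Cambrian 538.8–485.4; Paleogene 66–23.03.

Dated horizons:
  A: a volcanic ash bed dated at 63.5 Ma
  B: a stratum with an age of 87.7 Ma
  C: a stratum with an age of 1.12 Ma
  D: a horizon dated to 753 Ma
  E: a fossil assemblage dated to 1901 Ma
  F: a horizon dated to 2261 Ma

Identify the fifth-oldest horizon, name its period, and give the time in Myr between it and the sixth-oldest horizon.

Larger Ma means older, so oldest first: F 2261 > E 1901 > D 753 > B 87.7 > A 63.5 > C 1.12.
Counting 5 along gives A (63.5 Ma); the excerpt puts that inside the Paleogene, 66–23.03 Ma.
Next in line is C (1.12 Ma), and 63.5 − 1.12 = 62.38 Myr.

A, in the Paleogene; 62.38 million years to C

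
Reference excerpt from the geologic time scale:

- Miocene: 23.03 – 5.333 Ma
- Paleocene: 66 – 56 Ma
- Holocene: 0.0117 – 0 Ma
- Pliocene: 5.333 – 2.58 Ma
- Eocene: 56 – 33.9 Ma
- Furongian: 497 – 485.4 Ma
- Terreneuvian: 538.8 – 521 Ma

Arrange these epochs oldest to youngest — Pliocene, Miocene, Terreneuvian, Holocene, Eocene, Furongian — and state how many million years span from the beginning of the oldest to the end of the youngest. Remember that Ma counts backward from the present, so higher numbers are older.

From the excerpt: Pliocene 5.333–2.58; Miocene 23.03–5.333; Terreneuvian 538.8–521; Holocene 0.0117–0; Eocene 56–33.9; Furongian 497–485.4 (Ma).
Larger Ma is earlier, so the oldest is Terreneuvian and the youngest is Holocene; oldest to youngest: Terreneuvian, Furongian, Eocene, Miocene, Pliocene, Holocene.
Oldest start 538.8 minus youngest end 0 gives 538.8 Myr overall.

Terreneuvian, Furongian, Eocene, Miocene, Pliocene, Holocene; total span 538.8 Myr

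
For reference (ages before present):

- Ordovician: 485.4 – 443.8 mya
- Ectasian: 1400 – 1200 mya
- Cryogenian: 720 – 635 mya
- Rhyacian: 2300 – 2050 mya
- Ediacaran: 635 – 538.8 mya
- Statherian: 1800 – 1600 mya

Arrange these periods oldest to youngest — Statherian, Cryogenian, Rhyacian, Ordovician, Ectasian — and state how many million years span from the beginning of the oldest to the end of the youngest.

Rhyacian, Statherian, Ectasian, Cryogenian, Ordovician; total span 1856.2 Myr

From the excerpt: Statherian 1800–1600; Cryogenian 720–635; Rhyacian 2300–2050; Ordovician 485.4–443.8; Ectasian 1400–1200 (Ma).
Larger Ma is earlier, so the oldest is Rhyacian and the youngest is Ordovician; oldest to youngest: Rhyacian, Statherian, Ectasian, Cryogenian, Ordovician.
Oldest start 2300 minus youngest end 443.8 gives 1856.2 Myr overall.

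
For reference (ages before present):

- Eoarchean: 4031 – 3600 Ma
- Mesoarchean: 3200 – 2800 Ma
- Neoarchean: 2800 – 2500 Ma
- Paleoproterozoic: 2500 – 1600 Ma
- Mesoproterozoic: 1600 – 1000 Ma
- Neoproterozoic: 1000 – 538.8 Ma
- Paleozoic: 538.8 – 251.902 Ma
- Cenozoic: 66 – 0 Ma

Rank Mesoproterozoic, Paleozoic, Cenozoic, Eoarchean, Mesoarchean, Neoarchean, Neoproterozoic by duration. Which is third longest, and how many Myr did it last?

Eoarchean, 431 million years

Start − end for each: Mesoproterozoic 1600 − 1000 = 600; Paleozoic 538.8 − 251.902 = 286.898; Cenozoic 66 − 0 = 66; Eoarchean 4031 − 3600 = 431; Mesoarchean 3200 − 2800 = 400; Neoarchean 2800 − 2500 = 300; Neoproterozoic 1000 − 538.8 = 461.2.
Ranking these from longest: Mesoproterozoic > Neoproterozoic > Eoarchean > Mesoarchean > Neoarchean > Paleozoic > Cenozoic.
Position 3 in that ranking is Eoarchean, which lasted 431 Myr.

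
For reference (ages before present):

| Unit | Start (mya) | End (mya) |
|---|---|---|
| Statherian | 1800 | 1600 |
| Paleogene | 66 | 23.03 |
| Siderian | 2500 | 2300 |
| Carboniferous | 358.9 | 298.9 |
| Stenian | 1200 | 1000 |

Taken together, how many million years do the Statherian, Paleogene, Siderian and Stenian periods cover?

642.97 million years

Duration is start − end for each: (1800 − 1600) + (66 − 23.03) + (2500 − 2300) + (1200 − 1000).
That is 200 + 42.97 + 200 + 200, which totals 642.97 million years.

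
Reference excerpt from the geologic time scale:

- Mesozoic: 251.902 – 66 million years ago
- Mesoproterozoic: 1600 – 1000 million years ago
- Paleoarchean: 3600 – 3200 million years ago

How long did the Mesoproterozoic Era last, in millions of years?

600 million years

1600 − 1000 = 600 million years.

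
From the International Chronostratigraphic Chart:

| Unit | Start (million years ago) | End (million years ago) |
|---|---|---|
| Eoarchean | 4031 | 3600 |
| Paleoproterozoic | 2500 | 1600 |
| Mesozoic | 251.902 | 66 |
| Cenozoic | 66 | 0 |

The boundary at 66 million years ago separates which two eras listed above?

Mesozoic and Cenozoic

The Mesozoic ends at 66 million years ago and the Cenozoic begins at 66 million years ago, so they share that boundary.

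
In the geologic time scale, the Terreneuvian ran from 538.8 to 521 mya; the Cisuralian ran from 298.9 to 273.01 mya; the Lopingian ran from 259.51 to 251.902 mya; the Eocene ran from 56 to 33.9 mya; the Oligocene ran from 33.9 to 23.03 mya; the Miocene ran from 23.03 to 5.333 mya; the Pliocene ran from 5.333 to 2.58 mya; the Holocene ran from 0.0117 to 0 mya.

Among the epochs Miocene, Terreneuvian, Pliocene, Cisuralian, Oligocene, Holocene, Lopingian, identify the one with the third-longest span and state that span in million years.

Miocene, 17.697 million years

Durations: Miocene 17.697; Terreneuvian 17.8; Pliocene 2.753; Cisuralian 25.89; Oligocene 10.87; Holocene 0.0117; Lopingian 7.608 Myr.
Sorted longest-first: Cisuralian (25.89), Terreneuvian (17.8), Miocene (17.697), Oligocene (10.87), Lopingian (7.608), Pliocene (2.753), Holocene (0.0117).
The third longest is Miocene at 17.697 Myr.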